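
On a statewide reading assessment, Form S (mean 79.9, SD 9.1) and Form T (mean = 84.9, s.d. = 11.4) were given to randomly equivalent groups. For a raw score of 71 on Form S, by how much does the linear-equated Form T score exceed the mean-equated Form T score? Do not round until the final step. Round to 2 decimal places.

Mean-equated: 71 + (84.9 − 79.9) = 76.00
Linear-equated: (11.4/9.1)(71 − 79.9) + 84.9 = 73.751
Difference = 73.751 − 76.00 = -2.25

-2.25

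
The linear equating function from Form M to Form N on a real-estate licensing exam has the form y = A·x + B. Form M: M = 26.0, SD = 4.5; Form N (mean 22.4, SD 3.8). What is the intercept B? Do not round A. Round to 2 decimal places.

0.44

A = SD_Y / SD_X = 3.8 / 4.5 = 0.844444
B = M_Y − A·M_X = 22.4 − 0.844444 × 26.0 = 0.44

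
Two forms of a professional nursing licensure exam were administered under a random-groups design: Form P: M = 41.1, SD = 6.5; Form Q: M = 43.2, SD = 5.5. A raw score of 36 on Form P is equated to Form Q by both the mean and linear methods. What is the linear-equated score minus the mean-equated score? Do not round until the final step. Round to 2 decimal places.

0.78

Mean-equated: 36 + (43.2 − 41.1) = 38.10
Linear-equated: (5.5/6.5)(36 − 41.1) + 43.2 = 38.885
Difference = 38.885 − 38.10 = 0.78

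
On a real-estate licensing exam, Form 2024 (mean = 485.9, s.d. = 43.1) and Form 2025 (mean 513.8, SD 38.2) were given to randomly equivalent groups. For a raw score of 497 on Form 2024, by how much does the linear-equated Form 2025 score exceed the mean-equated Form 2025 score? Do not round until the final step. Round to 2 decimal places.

-1.26

Mean-equated: 497 + (513.8 − 485.9) = 524.90
Linear-equated: (38.2/43.1)(497 − 485.9) + 513.8 = 523.638
Difference = 523.638 − 524.90 = -1.26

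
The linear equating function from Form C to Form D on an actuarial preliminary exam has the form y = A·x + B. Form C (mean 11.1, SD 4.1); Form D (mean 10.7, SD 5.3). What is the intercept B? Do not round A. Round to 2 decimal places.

A = SD_Y / SD_X = 5.3 / 4.1 = 1.292683
B = M_Y − A·M_X = 10.7 − 1.292683 × 11.1 = -3.65

-3.65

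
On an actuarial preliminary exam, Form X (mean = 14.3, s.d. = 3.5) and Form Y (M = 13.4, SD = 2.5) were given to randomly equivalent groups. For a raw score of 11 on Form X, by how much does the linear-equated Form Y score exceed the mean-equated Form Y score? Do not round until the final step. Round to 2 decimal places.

Mean-equated: 11 + (13.4 − 14.3) = 10.10
Linear-equated: (2.5/3.5)(11 − 14.3) + 13.4 = 11.043
Difference = 11.043 − 10.10 = 0.94

0.94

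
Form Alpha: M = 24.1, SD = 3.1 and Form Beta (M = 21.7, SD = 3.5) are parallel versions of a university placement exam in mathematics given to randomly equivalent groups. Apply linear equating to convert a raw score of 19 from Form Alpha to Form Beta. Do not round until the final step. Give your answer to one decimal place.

Linear equating: y = (SD_Y/SD_X)(x − M_X) + M_Y
y = (3.5/3.1)(19 − 24.1) + 21.7
y = 1.129032 × -5.1 + 21.7 = -5.7581 + 21.7 = 15.9

15.9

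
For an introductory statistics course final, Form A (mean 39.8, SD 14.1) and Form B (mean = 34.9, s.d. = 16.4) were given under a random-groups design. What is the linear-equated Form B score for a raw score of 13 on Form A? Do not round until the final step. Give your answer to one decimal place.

Linear equating: y = (SD_Y/SD_X)(x − M_X) + M_Y
y = (16.4/14.1)(13 − 39.8) + 34.9
y = 1.163121 × -26.8 + 34.9 = -31.1716 + 34.9 = 3.7

3.7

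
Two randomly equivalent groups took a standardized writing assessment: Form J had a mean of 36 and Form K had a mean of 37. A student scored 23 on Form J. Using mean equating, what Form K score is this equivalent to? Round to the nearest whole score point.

24

Mean equating: y = x + (M_Y − M_X) = 23 + (37 − 36) = 24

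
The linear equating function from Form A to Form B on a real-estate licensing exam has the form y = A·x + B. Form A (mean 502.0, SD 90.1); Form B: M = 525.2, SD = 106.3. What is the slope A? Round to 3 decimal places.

A = SD_Y / SD_X = 106.3 / 90.1 = 1.180

1.180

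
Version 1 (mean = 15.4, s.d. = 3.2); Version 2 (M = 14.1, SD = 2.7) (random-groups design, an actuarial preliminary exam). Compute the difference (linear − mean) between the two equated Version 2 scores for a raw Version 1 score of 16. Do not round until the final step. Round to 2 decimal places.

-0.09

Mean-equated: 16 + (14.1 − 15.4) = 14.70
Linear-equated: (2.7/3.2)(16 − 15.4) + 14.1 = 14.606
Difference = 14.606 − 14.70 = -0.09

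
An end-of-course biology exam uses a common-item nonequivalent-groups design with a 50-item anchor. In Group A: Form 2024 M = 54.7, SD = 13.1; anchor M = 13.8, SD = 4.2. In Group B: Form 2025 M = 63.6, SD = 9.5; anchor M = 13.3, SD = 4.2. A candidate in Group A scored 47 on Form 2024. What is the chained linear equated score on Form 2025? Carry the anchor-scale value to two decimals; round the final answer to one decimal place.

59.1

Form 2024 → anchor (Group A): v = (4.2/13.1)(47 − 54.7) + 13.8 = 11.33
anchor → Form 2025 (Group B): y = (9.5/4.2)(11.33 − 13.3) + 63.6 = 59.1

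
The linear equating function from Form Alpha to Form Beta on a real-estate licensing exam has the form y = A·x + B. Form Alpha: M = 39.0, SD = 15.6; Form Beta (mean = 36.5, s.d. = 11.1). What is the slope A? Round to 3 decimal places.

0.712

A = SD_Y / SD_X = 11.1 / 15.6 = 0.712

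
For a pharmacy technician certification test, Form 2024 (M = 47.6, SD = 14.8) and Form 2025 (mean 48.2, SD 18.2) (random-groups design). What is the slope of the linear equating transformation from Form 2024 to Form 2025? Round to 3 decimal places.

1.230

A = SD_Y / SD_X = 18.2 / 14.8 = 1.230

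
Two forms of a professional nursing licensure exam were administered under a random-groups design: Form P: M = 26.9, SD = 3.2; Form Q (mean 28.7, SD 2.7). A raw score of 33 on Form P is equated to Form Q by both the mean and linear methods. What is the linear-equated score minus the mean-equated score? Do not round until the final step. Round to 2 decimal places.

Mean-equated: 33 + (28.7 − 26.9) = 34.80
Linear-equated: (2.7/3.2)(33 − 26.9) + 28.7 = 33.847
Difference = 33.847 − 34.80 = -0.95

-0.95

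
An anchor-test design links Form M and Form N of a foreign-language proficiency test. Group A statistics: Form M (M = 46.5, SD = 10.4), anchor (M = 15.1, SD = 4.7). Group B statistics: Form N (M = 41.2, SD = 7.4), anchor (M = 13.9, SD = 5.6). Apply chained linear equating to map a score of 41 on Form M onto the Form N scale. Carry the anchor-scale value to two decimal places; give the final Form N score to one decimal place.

Form M → anchor (Group A): v = (4.7/10.4)(41 − 46.5) + 15.1 = 12.61
anchor → Form N (Group B): y = (7.4/5.6)(12.61 − 13.9) + 41.2 = 39.5

39.5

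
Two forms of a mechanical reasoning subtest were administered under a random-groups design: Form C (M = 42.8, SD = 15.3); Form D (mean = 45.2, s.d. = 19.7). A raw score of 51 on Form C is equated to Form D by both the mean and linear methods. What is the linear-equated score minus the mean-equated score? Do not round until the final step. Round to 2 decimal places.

2.36

Mean-equated: 51 + (45.2 − 42.8) = 53.40
Linear-equated: (19.7/15.3)(51 − 42.8) + 45.2 = 55.758
Difference = 55.758 − 53.40 = 2.36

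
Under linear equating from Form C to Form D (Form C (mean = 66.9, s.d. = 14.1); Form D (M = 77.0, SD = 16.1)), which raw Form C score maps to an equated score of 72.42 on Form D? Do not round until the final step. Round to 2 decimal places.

Invert y = (SD_Y/SD_X)(x − M_X) + M_Y:
x = (SD_X/SD_Y)(y − M_Y) + M_X = (14.1/16.1)(72.42 − 77.0) + 66.9
x = 0.875776 × -4.580 + 66.9 = 62.89

62.89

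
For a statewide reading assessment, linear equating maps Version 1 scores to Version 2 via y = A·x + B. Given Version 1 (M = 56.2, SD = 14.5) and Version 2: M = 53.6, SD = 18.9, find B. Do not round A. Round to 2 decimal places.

A = SD_Y / SD_X = 18.9 / 14.5 = 1.303448
B = M_Y − A·M_X = 53.6 − 1.303448 × 56.2 = -19.65

-19.65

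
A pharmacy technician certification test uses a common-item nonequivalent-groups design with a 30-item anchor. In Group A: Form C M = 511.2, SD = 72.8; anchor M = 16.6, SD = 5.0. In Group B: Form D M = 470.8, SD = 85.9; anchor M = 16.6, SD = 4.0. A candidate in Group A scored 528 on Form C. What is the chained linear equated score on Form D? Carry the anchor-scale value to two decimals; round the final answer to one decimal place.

495.5

Form C → anchor (Group A): v = (5.0/72.8)(528 − 511.2) + 16.6 = 17.75
anchor → Form D (Group B): y = (85.9/4.0)(17.75 − 16.6) + 470.8 = 495.5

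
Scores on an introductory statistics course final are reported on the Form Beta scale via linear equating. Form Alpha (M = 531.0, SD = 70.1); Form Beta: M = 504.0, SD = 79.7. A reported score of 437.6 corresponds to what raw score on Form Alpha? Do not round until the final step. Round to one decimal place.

472.6

Invert y = (SD_Y/SD_X)(x − M_X) + M_Y:
x = (SD_X/SD_Y)(y − M_Y) + M_X = (70.1/79.7)(437.6 − 504.0) + 531.0
x = 0.879548 × -66.400 + 531.0 = 472.6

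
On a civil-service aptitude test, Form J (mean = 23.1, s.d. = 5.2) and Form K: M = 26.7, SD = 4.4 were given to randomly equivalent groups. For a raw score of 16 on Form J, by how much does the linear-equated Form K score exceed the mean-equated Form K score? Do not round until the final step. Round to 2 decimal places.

1.09

Mean-equated: 16 + (26.7 − 23.1) = 19.60
Linear-equated: (4.4/5.2)(16 − 23.1) + 26.7 = 20.692
Difference = 20.692 − 19.60 = 1.09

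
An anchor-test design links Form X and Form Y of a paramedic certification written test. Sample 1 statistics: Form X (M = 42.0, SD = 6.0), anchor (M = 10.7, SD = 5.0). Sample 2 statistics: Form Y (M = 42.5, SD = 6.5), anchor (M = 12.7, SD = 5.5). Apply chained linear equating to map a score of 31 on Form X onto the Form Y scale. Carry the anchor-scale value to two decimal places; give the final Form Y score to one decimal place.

29.3

Form X → anchor (Sample 1): v = (5.0/6.0)(31 − 42.0) + 10.7 = 1.53
anchor → Form Y (Sample 2): y = (6.5/5.5)(1.53 − 12.7) + 42.5 = 29.3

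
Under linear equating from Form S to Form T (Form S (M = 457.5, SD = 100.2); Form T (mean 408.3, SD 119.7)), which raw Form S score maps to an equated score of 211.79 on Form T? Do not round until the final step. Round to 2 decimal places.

Invert y = (SD_Y/SD_X)(x − M_X) + M_Y:
x = (SD_X/SD_Y)(y − M_Y) + M_X = (100.2/119.7)(211.79 − 408.3) + 457.5
x = 0.837093 × -196.510 + 457.5 = 293.00

293.00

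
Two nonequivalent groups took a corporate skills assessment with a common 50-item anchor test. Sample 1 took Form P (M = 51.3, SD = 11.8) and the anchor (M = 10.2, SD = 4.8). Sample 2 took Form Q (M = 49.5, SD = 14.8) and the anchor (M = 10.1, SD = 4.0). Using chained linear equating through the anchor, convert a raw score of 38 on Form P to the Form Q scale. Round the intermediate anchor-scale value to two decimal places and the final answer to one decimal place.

29.9

Form P → anchor (Sample 1): v = (4.8/11.8)(38 − 51.3) + 10.2 = 4.79
anchor → Form Q (Sample 2): y = (14.8/4.0)(4.79 − 10.1) + 49.5 = 29.9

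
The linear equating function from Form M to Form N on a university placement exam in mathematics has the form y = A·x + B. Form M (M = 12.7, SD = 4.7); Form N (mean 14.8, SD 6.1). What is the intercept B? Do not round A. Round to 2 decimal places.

A = SD_Y / SD_X = 6.1 / 4.7 = 1.297872
B = M_Y − A·M_X = 14.8 − 1.297872 × 12.7 = -1.68

-1.68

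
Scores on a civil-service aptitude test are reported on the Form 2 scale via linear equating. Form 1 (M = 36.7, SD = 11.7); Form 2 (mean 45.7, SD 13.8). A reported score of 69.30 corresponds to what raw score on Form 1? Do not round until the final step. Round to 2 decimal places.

Invert y = (SD_Y/SD_X)(x − M_X) + M_Y:
x = (SD_X/SD_Y)(y − M_Y) + M_X = (11.7/13.8)(69.30 − 45.7) + 36.7
x = 0.847826 × 23.600 + 36.7 = 56.71

56.71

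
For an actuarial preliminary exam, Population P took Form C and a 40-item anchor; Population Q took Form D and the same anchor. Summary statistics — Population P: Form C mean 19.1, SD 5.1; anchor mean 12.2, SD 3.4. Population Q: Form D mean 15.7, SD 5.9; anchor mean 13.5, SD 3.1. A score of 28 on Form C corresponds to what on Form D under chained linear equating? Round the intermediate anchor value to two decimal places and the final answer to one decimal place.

24.5

Form C → anchor (Population P): v = (3.4/5.1)(28 − 19.1) + 12.2 = 18.13
anchor → Form D (Population Q): y = (5.9/3.1)(18.13 − 13.5) + 15.7 = 24.5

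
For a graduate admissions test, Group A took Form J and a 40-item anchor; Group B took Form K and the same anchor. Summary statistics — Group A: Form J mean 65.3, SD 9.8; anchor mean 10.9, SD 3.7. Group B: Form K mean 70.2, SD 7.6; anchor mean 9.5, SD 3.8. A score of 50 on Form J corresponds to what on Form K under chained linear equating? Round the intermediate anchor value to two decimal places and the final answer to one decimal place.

Form J → anchor (Group A): v = (3.7/9.8)(50 − 65.3) + 10.9 = 5.12
anchor → Form K (Group B): y = (7.6/3.8)(5.12 − 9.5) + 70.2 = 61.4

61.4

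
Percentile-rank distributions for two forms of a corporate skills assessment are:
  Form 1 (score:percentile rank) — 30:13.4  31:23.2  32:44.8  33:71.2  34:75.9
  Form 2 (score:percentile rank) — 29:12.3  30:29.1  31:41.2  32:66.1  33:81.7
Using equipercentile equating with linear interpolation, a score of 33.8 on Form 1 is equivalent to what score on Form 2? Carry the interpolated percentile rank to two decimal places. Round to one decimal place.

PR of 33.8 on Form 1: 71.2 + (33.8 − 33)/(34 − 33) × (75.9 − 71.2) = 74.96
On Form 2, PR 74.96 falls between score 32 (PR 66.1) and 33 (PR 81.7).
Interpolate: 32 + (74.96 − 66.1)/(81.7 − 66.1) × (33 − 32) = 32.6

32.6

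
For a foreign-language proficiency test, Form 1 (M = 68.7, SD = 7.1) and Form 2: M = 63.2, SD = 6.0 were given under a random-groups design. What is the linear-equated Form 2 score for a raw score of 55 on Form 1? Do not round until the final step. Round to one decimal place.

51.6

Linear equating: y = (SD_Y/SD_X)(x − M_X) + M_Y
y = (6.0/7.1)(55 − 68.7) + 63.2
y = 0.845070 × -13.7 + 63.2 = -11.5775 + 63.2 = 51.6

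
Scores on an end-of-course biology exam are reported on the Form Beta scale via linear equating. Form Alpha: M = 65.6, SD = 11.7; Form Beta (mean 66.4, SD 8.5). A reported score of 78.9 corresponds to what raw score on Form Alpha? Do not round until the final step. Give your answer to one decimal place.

Invert y = (SD_Y/SD_X)(x − M_X) + M_Y:
x = (SD_X/SD_Y)(y − M_Y) + M_X = (11.7/8.5)(78.9 − 66.4) + 65.6
x = 1.376471 × 12.500 + 65.6 = 82.8

82.8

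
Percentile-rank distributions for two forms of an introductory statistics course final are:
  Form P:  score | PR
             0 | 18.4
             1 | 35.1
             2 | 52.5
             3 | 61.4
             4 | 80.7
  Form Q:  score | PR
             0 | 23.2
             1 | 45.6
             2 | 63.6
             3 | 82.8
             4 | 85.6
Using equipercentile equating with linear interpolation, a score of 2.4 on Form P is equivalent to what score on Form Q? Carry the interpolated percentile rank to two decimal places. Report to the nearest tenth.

1.6

PR of 2.4 on Form P: 52.5 + (2.4 − 2)/(3 − 2) × (61.4 − 52.5) = 56.06
On Form Q, PR 56.06 falls between score 1 (PR 45.6) and 2 (PR 63.6).
Interpolate: 1 + (56.06 − 45.6)/(63.6 − 45.6) × (2 − 1) = 1.6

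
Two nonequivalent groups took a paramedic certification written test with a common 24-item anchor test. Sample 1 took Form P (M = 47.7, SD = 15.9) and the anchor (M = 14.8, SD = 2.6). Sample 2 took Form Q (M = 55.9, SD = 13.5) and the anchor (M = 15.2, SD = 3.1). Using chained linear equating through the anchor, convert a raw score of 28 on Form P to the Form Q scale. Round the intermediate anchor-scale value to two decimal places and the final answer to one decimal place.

Form P → anchor (Sample 1): v = (2.6/15.9)(28 − 47.7) + 14.8 = 11.58
anchor → Form Q (Sample 2): y = (13.5/3.1)(11.58 − 15.2) + 55.9 = 40.1

40.1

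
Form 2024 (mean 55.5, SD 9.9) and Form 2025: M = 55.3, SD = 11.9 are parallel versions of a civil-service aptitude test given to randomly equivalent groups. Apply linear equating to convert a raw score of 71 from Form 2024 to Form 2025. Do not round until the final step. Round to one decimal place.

Linear equating: y = (SD_Y/SD_X)(x − M_X) + M_Y
y = (11.9/9.9)(71 − 55.5) + 55.3
y = 1.202020 × 15.5 + 55.3 = 18.6313 + 55.3 = 73.9

73.9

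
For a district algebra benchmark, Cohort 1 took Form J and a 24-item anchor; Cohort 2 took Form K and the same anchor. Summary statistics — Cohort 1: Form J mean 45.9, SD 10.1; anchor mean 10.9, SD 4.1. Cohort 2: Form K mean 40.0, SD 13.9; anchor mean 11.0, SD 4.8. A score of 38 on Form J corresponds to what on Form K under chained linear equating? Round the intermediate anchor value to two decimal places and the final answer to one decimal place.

30.4

Form J → anchor (Cohort 1): v = (4.1/10.1)(38 − 45.9) + 10.9 = 7.69
anchor → Form K (Cohort 2): y = (13.9/4.8)(7.69 − 11.0) + 40.0 = 30.4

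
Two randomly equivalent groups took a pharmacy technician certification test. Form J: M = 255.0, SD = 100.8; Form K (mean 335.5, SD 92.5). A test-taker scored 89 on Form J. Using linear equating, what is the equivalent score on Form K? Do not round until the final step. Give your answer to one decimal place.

183.2

Linear equating: y = (SD_Y/SD_X)(x − M_X) + M_Y
y = (92.5/100.8)(89 − 255.0) + 335.5
y = 0.917659 × -166.0 + 335.5 = -152.3313 + 335.5 = 183.2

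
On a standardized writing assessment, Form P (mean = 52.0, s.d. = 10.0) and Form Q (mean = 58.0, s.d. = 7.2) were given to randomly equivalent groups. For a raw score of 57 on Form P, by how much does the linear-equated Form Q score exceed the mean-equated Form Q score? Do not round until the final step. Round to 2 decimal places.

-1.40

Mean-equated: 57 + (58.0 − 52.0) = 63.00
Linear-equated: (7.2/10.0)(57 − 52.0) + 58.0 = 61.600
Difference = 61.600 − 63.00 = -1.40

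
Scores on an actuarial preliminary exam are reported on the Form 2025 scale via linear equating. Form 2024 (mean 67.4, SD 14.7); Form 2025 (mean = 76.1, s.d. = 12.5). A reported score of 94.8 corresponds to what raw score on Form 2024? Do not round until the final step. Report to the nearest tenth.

Invert y = (SD_Y/SD_X)(x − M_X) + M_Y:
x = (SD_X/SD_Y)(y − M_Y) + M_X = (14.7/12.5)(94.8 − 76.1) + 67.4
x = 1.176000 × 18.700 + 67.4 = 89.4

89.4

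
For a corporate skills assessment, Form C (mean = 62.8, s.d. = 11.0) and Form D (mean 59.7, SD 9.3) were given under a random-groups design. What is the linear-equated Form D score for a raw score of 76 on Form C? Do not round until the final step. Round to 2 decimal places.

Linear equating: y = (SD_Y/SD_X)(x − M_X) + M_Y
y = (9.3/11.0)(76 − 62.8) + 59.7
y = 0.845455 × 13.2 + 59.7 = 11.1600 + 59.7 = 70.86

70.86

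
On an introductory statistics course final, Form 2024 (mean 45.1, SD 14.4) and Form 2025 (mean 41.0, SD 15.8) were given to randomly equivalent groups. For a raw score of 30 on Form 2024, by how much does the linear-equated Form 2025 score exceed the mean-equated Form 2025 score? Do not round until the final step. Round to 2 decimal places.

-1.47

Mean-equated: 30 + (41.0 − 45.1) = 25.90
Linear-equated: (15.8/14.4)(30 − 45.1) + 41.0 = 24.432
Difference = 24.432 − 25.90 = -1.47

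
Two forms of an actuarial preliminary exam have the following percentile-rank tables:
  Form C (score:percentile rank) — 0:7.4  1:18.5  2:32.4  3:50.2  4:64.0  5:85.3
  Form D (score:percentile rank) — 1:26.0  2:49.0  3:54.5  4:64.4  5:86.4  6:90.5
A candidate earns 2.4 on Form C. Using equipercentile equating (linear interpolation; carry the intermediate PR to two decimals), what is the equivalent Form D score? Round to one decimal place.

1.6

PR of 2.4 on Form C: 32.4 + (2.4 − 2)/(3 − 2) × (50.2 − 32.4) = 39.52
On Form D, PR 39.52 falls between score 1 (PR 26.0) and 2 (PR 49.0).
Interpolate: 1 + (39.52 − 26.0)/(49.0 − 26.0) × (2 − 1) = 1.6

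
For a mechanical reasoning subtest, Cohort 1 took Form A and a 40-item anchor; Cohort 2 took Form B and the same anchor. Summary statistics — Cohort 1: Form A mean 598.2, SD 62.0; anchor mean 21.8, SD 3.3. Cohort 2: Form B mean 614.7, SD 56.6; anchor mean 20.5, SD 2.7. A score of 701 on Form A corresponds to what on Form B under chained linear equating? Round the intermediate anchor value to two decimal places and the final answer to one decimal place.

756.6

Form A → anchor (Cohort 1): v = (3.3/62.0)(701 − 598.2) + 21.8 = 27.27
anchor → Form B (Cohort 2): y = (56.6/2.7)(27.27 − 20.5) + 614.7 = 756.6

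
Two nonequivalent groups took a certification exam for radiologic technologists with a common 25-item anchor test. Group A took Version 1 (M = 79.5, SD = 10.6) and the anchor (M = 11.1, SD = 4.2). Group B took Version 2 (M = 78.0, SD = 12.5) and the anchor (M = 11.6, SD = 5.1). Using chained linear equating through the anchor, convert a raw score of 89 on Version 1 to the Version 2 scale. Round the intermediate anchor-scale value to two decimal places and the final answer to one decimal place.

86.0

Version 1 → anchor (Group A): v = (4.2/10.6)(89 − 79.5) + 11.1 = 14.86
anchor → Version 2 (Group B): y = (12.5/5.1)(14.86 − 11.6) + 78.0 = 86.0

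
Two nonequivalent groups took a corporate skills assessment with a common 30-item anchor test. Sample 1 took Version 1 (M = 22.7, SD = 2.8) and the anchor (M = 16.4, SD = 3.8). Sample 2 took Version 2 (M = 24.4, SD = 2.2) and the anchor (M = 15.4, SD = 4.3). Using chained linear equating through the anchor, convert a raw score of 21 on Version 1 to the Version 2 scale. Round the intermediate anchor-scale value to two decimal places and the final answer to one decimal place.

Version 1 → anchor (Sample 1): v = (3.8/2.8)(21 − 22.7) + 16.4 = 14.09
anchor → Version 2 (Sample 2): y = (2.2/4.3)(14.09 − 15.4) + 24.4 = 23.7

23.7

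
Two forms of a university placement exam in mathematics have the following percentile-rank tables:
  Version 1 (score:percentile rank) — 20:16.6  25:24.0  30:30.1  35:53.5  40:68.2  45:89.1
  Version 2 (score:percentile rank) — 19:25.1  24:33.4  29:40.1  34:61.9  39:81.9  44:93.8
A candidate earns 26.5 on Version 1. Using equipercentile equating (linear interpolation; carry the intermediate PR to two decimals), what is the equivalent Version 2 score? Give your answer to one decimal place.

19.4

PR of 26.5 on Version 1: 24.0 + (26.5 − 25)/(30 − 25) × (30.1 − 24.0) = 25.83
On Version 2, PR 25.83 falls between score 19 (PR 25.1) and 24 (PR 33.4).
Interpolate: 19 + (25.83 − 25.1)/(33.4 − 25.1) × (24 − 19) = 19.4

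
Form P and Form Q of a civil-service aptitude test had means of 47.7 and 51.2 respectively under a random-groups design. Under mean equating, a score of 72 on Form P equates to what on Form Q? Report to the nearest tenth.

Mean equating: y = x + (M_Y − M_X) = 72 + (51.2 − 47.7) = 75.5

75.5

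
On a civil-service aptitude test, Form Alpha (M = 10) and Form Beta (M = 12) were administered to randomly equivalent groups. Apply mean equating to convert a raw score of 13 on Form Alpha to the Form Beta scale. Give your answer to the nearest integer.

15

Mean equating: y = x + (M_Y − M_X) = 13 + (12 − 10) = 15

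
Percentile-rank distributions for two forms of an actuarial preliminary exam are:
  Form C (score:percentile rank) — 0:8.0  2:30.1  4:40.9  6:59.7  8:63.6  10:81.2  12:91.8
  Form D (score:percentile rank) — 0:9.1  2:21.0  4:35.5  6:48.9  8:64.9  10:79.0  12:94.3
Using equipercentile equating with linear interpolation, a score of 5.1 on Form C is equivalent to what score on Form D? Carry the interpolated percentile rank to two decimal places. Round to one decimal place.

6.3

PR of 5.1 on Form C: 40.9 + (5.1 − 4)/(6 − 4) × (59.7 − 40.9) = 51.24
On Form D, PR 51.24 falls between score 6 (PR 48.9) and 8 (PR 64.9).
Interpolate: 6 + (51.24 − 48.9)/(64.9 − 48.9) × (8 − 6) = 6.3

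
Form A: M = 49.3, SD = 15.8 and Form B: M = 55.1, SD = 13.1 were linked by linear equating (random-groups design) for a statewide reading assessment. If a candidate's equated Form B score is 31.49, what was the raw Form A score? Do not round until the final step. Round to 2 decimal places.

Invert y = (SD_Y/SD_X)(x − M_X) + M_Y:
x = (SD_X/SD_Y)(y − M_Y) + M_X = (15.8/13.1)(31.49 − 55.1) + 49.3
x = 1.206107 × -23.610 + 49.3 = 20.82

20.82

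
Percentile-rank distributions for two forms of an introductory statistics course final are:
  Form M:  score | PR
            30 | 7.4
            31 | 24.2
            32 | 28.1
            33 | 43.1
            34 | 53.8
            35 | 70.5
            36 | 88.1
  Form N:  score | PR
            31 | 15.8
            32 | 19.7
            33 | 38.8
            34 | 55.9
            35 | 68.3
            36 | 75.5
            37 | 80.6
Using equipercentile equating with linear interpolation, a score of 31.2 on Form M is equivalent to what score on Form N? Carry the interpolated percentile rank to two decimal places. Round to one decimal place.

32.3

PR of 31.2 on Form M: 24.2 + (31.2 − 31)/(32 − 31) × (28.1 − 24.2) = 24.98
On Form N, PR 24.98 falls between score 32 (PR 19.7) and 33 (PR 38.8).
Interpolate: 32 + (24.98 − 19.7)/(38.8 − 19.7) × (33 − 32) = 32.3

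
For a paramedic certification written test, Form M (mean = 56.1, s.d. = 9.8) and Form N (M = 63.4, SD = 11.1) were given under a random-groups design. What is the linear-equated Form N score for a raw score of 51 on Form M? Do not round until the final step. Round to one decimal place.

57.6

Linear equating: y = (SD_Y/SD_X)(x − M_X) + M_Y
y = (11.1/9.8)(51 − 56.1) + 63.4
y = 1.132653 × -5.1 + 63.4 = -5.7765 + 63.4 = 57.6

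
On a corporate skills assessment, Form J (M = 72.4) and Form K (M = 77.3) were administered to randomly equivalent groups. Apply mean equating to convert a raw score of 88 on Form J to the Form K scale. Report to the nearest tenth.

92.9

Mean equating: y = x + (M_Y − M_X) = 88 + (77.3 − 72.4) = 92.9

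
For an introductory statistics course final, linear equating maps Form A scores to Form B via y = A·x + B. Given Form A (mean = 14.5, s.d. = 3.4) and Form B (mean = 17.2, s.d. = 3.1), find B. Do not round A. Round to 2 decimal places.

3.98

A = SD_Y / SD_X = 3.1 / 3.4 = 0.911765
B = M_Y − A·M_X = 17.2 − 0.911765 × 14.5 = 3.98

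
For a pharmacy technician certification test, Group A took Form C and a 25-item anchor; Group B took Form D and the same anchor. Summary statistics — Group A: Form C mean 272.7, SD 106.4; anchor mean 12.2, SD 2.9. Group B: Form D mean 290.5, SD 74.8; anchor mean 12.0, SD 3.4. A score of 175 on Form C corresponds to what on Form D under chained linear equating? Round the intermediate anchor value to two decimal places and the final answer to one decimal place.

236.4

Form C → anchor (Group A): v = (2.9/106.4)(175 − 272.7) + 12.2 = 9.54
anchor → Form D (Group B): y = (74.8/3.4)(9.54 − 12.0) + 290.5 = 236.4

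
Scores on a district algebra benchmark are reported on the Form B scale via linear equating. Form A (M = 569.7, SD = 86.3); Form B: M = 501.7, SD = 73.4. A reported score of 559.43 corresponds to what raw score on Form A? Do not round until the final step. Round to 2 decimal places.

Invert y = (SD_Y/SD_X)(x − M_X) + M_Y:
x = (SD_X/SD_Y)(y − M_Y) + M_X = (86.3/73.4)(559.43 − 501.7) + 569.7
x = 1.175749 × 57.730 + 569.7 = 637.58

637.58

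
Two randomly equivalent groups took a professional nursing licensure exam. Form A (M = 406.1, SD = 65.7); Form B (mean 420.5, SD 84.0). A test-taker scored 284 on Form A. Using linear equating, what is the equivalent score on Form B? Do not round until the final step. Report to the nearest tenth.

264.4

Linear equating: y = (SD_Y/SD_X)(x − M_X) + M_Y
y = (84.0/65.7)(284 − 406.1) + 420.5
y = 1.278539 × -122.1 + 420.5 = -156.1096 + 420.5 = 264.4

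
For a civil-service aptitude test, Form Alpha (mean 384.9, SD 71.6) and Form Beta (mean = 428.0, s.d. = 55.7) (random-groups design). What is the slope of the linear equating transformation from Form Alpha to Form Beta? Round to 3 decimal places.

A = SD_Y / SD_X = 55.7 / 71.6 = 0.778

0.778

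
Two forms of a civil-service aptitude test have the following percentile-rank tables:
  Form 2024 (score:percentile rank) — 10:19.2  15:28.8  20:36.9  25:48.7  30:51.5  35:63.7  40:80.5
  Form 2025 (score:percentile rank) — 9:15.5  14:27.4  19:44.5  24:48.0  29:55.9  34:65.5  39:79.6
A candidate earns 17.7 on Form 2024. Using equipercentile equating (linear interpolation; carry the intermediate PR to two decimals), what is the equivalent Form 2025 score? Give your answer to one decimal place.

15.7

PR of 17.7 on Form 2024: 28.8 + (17.7 − 15)/(20 − 15) × (36.9 − 28.8) = 33.17
On Form 2025, PR 33.17 falls between score 14 (PR 27.4) and 19 (PR 44.5).
Interpolate: 14 + (33.17 − 27.4)/(44.5 − 27.4) × (19 − 14) = 15.7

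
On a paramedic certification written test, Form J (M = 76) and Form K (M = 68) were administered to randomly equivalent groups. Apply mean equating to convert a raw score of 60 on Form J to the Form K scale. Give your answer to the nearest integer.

52

Mean equating: y = x + (M_Y − M_X) = 60 + (68 − 76) = 52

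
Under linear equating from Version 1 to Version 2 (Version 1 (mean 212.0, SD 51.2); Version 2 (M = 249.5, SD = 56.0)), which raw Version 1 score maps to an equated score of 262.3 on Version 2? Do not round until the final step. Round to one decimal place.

Invert y = (SD_Y/SD_X)(x − M_X) + M_Y:
x = (SD_X/SD_Y)(y − M_Y) + M_X = (51.2/56.0)(262.3 − 249.5) + 212.0
x = 0.914286 × 12.800 + 212.0 = 223.7

223.7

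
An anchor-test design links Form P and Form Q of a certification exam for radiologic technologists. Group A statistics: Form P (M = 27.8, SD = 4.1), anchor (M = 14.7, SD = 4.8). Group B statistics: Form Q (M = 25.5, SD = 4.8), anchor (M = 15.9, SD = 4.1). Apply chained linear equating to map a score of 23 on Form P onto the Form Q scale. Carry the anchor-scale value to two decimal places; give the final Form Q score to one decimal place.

Form P → anchor (Group A): v = (4.8/4.1)(23 − 27.8) + 14.7 = 9.08
anchor → Form Q (Group B): y = (4.8/4.1)(9.08 − 15.9) + 25.5 = 17.5

17.5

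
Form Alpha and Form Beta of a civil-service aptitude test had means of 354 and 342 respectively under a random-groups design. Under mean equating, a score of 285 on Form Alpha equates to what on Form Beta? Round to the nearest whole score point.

273

Mean equating: y = x + (M_Y − M_X) = 285 + (342 − 354) = 273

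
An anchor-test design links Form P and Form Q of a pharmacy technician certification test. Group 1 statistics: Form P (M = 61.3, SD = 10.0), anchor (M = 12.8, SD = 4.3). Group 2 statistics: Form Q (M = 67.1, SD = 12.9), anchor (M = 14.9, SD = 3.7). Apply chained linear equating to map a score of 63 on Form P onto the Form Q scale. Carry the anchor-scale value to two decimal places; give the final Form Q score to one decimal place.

Form P → anchor (Group 1): v = (4.3/10.0)(63 − 61.3) + 12.8 = 13.53
anchor → Form Q (Group 2): y = (12.9/3.7)(13.53 − 14.9) + 67.1 = 62.3

62.3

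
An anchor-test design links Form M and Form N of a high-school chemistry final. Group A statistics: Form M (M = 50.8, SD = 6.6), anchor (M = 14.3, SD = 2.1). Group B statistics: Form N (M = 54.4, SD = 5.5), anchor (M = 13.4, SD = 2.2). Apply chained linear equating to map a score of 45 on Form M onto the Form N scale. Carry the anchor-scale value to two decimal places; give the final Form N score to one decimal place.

Form M → anchor (Group A): v = (2.1/6.6)(45 − 50.8) + 14.3 = 12.45
anchor → Form N (Group B): y = (5.5/2.2)(12.45 − 13.4) + 54.4 = 52.0

52.0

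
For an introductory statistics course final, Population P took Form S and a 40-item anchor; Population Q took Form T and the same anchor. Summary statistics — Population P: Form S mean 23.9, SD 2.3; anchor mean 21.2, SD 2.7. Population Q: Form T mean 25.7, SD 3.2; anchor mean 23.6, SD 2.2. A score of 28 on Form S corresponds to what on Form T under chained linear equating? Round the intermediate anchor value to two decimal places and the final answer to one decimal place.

Form S → anchor (Population P): v = (2.7/2.3)(28 − 23.9) + 21.2 = 26.01
anchor → Form T (Population Q): y = (3.2/2.2)(26.01 − 23.6) + 25.7 = 29.2

29.2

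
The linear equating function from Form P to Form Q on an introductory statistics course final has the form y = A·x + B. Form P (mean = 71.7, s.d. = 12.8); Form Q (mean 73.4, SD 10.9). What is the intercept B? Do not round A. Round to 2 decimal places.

12.34

A = SD_Y / SD_X = 10.9 / 12.8 = 0.851562
B = M_Y − A·M_X = 73.4 − 0.851562 × 71.7 = 12.34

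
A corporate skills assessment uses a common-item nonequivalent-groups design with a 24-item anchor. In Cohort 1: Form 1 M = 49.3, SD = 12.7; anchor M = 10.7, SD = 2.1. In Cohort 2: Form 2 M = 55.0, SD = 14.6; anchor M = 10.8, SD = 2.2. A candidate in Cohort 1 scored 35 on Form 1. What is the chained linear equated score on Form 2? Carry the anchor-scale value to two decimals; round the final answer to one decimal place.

38.7

Form 1 → anchor (Cohort 1): v = (2.1/12.7)(35 − 49.3) + 10.7 = 8.34
anchor → Form 2 (Cohort 2): y = (14.6/2.2)(8.34 − 10.8) + 55.0 = 38.7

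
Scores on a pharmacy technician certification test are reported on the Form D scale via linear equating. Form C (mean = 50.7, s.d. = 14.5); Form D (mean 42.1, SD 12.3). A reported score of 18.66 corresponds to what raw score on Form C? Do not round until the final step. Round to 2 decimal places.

23.07

Invert y = (SD_Y/SD_X)(x − M_X) + M_Y:
x = (SD_X/SD_Y)(y − M_Y) + M_X = (14.5/12.3)(18.66 − 42.1) + 50.7
x = 1.178862 × -23.440 + 50.7 = 23.07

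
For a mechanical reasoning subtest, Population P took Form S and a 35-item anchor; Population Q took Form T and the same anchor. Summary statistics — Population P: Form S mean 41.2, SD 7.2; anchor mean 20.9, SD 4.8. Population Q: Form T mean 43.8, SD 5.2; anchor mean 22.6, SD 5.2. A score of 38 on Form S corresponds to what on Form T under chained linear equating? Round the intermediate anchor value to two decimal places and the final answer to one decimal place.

40.0

Form S → anchor (Population P): v = (4.8/7.2)(38 − 41.2) + 20.9 = 18.77
anchor → Form T (Population Q): y = (5.2/5.2)(18.77 − 22.6) + 43.8 = 40.0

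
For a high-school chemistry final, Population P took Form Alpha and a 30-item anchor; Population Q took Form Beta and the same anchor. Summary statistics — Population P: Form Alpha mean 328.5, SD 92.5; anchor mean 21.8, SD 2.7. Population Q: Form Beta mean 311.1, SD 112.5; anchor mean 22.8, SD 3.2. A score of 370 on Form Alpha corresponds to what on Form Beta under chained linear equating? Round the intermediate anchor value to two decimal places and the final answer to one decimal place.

318.5

Form Alpha → anchor (Population P): v = (2.7/92.5)(370 − 328.5) + 21.8 = 23.01
anchor → Form Beta (Population Q): y = (112.5/3.2)(23.01 − 22.8) + 311.1 = 318.5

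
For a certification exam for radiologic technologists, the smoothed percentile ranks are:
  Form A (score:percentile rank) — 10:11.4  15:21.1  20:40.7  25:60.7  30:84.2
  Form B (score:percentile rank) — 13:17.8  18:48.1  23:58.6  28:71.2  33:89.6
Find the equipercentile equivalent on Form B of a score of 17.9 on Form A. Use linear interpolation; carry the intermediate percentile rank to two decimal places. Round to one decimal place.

PR of 17.9 on Form A: 21.1 + (17.9 − 15)/(20 − 15) × (40.7 − 21.1) = 32.47
On Form B, PR 32.47 falls between score 13 (PR 17.8) and 18 (PR 48.1).
Interpolate: 13 + (32.47 − 17.8)/(48.1 − 17.8) × (18 − 13) = 15.4

15.4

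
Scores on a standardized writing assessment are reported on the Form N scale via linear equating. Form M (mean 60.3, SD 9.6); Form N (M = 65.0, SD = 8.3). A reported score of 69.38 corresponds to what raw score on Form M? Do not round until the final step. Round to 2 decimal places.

65.37

Invert y = (SD_Y/SD_X)(x − M_X) + M_Y:
x = (SD_X/SD_Y)(y − M_Y) + M_X = (9.6/8.3)(69.38 − 65.0) + 60.3
x = 1.156627 × 4.380 + 60.3 = 65.37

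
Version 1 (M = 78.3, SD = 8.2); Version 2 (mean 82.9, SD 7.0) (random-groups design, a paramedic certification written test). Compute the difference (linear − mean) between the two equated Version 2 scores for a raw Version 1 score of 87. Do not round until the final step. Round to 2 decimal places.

-1.27

Mean-equated: 87 + (82.9 − 78.3) = 91.60
Linear-equated: (7.0/8.2)(87 − 78.3) + 82.9 = 90.327
Difference = 90.327 − 91.60 = -1.27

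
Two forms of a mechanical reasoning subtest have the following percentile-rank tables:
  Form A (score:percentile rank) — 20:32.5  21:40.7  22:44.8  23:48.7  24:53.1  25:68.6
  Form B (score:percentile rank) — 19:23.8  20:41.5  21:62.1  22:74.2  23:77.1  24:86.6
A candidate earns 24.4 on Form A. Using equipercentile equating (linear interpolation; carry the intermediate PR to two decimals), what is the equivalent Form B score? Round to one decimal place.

20.9

PR of 24.4 on Form A: 53.1 + (24.4 − 24)/(25 − 24) × (68.6 − 53.1) = 59.30
On Form B, PR 59.30 falls between score 20 (PR 41.5) and 21 (PR 62.1).
Interpolate: 20 + (59.30 − 41.5)/(62.1 − 41.5) × (21 − 20) = 20.9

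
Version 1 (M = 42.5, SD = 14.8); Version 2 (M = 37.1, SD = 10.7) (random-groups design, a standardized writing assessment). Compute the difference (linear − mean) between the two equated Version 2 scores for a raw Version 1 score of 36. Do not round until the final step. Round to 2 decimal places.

1.80

Mean-equated: 36 + (37.1 − 42.5) = 30.60
Linear-equated: (10.7/14.8)(36 − 42.5) + 37.1 = 32.401
Difference = 32.401 − 30.60 = 1.80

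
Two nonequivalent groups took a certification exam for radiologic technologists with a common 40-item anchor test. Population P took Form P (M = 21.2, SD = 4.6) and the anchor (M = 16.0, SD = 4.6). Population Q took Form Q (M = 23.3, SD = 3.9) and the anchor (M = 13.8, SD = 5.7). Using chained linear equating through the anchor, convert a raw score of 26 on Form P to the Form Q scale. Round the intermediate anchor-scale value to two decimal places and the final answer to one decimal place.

28.1

Form P → anchor (Population P): v = (4.6/4.6)(26 − 21.2) + 16.0 = 20.80
anchor → Form Q (Population Q): y = (3.9/5.7)(20.80 − 13.8) + 23.3 = 28.1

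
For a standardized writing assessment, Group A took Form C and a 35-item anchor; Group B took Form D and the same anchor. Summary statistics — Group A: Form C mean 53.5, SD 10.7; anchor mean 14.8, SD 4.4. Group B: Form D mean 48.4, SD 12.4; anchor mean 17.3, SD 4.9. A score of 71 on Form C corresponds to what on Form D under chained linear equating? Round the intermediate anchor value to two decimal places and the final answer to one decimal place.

Form C → anchor (Group A): v = (4.4/10.7)(71 − 53.5) + 14.8 = 22.00
anchor → Form D (Group B): y = (12.4/4.9)(22.00 − 17.3) + 48.4 = 60.3

60.3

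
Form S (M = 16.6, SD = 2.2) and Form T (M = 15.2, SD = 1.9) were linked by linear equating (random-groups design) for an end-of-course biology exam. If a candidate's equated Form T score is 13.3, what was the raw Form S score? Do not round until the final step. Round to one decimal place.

Invert y = (SD_Y/SD_X)(x − M_X) + M_Y:
x = (SD_X/SD_Y)(y − M_Y) + M_X = (2.2/1.9)(13.3 − 15.2) + 16.6
x = 1.157895 × -1.900 + 16.6 = 14.4

14.4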